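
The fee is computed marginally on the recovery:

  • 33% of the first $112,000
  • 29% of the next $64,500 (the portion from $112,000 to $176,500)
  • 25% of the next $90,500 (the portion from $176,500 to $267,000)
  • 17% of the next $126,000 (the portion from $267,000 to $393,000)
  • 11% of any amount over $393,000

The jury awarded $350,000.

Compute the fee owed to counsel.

First $112,000 at 33% = $36,960.00
Next $64,500 at 29% = $18,705.00
Next $90,500 at 25% = $22,625.00
Remaining $83,000 at 17% = $14,110.00
Fee: $36,960.00 + $18,705.00 + $22,625.00 + $14,110.00 = $92,400.00

$92,400.00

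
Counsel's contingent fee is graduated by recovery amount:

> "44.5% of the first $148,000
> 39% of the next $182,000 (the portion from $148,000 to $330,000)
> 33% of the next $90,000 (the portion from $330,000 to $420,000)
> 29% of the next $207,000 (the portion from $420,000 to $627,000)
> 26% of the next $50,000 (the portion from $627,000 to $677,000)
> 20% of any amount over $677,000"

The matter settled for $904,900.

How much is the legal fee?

$285,150.00

First $148,000 at 44.5% = $65,860.00
Next $182,000 at 39% = $70,980.00
Next $90,000 at 33% = $29,700.00
Next $207,000 at 29% = $60,030.00
Next $50,000 at 26% = $13,000.00
Remaining $227,900 at 20% = $45,580.00
Fee: $65,860.00 + $70,980.00 + $29,700.00 + $60,030.00 + $13,000.00 + $45,580.00 = $285,150.00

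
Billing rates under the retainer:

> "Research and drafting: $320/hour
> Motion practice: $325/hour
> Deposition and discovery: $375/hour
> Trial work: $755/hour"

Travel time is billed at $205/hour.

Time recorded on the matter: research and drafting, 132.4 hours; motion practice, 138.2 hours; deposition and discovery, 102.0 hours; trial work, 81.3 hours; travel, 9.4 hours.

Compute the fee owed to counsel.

Research and drafting: 132.4 × $320 = $42,368.00
Motion practice: 138.2 × $325 = $44,915.00
Deposition and discovery: 102.0 × $375 = $38,250.00
Trial work: 81.3 × $755 = $61,381.50
Subtotal: $42,368.00 + $44,915.00 + $38,250.00 + $61,381.50 = $186,914.50
Travel: 9.4 × $205 = $1,927.00
Total: $186,914.50 + $1,927.00 = $188,841.50

$188,841.50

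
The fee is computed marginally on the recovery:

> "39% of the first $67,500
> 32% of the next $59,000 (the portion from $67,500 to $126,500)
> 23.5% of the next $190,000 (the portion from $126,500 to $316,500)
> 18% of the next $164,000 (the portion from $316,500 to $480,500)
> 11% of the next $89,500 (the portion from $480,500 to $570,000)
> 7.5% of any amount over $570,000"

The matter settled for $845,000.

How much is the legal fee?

$149,845.00

First $67,500 at 39% = $26,325.00
Next $59,000 at 32% = $18,880.00
Next $190,000 at 23.5% = $44,650.00
Next $164,000 at 18% = $29,520.00
Next $89,500 at 11% = $9,845.00
Remaining $275,000 at 7.5% = $20,625.00
Fee: $26,325.00 + $18,880.00 + $44,650.00 + $29,520.00 + $9,845.00 + $20,625.00 = $149,845.00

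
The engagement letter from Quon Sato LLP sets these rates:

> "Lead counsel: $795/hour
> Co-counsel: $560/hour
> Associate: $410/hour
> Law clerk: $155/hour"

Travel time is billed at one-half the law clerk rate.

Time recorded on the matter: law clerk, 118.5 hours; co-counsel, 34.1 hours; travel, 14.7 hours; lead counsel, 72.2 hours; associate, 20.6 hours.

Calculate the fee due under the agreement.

$104,447.75

Lead counsel: 72.2 × $795 = $57,399.00
Co-counsel: 34.1 × $560 = $19,096.00
Associate: 20.6 × $410 = $8,446.00
Law clerk: 118.5 × $155 = $18,367.50
Subtotal: $57,399.00 + $19,096.00 + $8,446.00 + $18,367.50 = $103,308.50
Travel: 14.7 × ($155 ÷ 2) = 14.7 × $77.50 = $1,139.25
Total: $103,308.50 + $1,139.25 = $104,447.75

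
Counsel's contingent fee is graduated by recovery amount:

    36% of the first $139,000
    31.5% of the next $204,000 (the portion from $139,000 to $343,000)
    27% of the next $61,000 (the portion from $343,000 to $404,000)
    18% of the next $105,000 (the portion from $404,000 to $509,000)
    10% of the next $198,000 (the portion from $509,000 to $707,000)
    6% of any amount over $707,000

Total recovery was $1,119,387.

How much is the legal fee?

$194,213.22

First $139,000 at 36% = $50,040.00
Next $204,000 at 31.5% = $64,260.00
Next $61,000 at 27% = $16,470.00
Next $105,000 at 18% = $18,900.00
Next $198,000 at 10% = $19,800.00
Remaining $412,387 at 6% = $24,743.22
Fee: $50,040.00 + $64,260.00 + $16,470.00 + $18,900.00 + $19,800.00 + $24,743.22 = $194,213.22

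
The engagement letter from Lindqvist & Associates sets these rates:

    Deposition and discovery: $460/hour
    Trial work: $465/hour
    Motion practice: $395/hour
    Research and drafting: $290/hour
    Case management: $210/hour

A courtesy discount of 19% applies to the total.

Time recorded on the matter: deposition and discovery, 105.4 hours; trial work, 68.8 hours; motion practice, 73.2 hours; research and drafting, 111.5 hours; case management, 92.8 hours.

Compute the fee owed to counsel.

$130,582.53

Deposition and discovery: 105.4 × $460 = $48,484.00
Trial work: 68.8 × $465 = $31,992.00
Motion practice: 73.2 × $395 = $28,914.00
Research and drafting: 111.5 × $290 = $32,335.00
Case management: 92.8 × $210 = $19,488.00
Subtotal: $161,213.00
Less 19% discount: −$30,630.47
Total: $161,213.00 − $30,630.47 = $130,582.53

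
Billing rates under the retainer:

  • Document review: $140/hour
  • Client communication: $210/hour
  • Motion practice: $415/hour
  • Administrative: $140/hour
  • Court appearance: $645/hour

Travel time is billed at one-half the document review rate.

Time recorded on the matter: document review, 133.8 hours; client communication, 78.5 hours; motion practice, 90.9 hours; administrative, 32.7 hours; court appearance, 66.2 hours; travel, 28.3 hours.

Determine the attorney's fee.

Document review: 133.8 × $140 = $18,732.00
Client communication: 78.5 × $210 = $16,485.00
Motion practice: 90.9 × $415 = $37,723.50
Administrative: 32.7 × $140 = $4,578.00
Court appearance: 66.2 × $645 = $42,699.00
Subtotal: $18,732.00 + $16,485.00 + $37,723.50 + $4,578.00 + $42,699.00 = $120,217.50
Travel: 28.3 × ($140 ÷ 2) = 28.3 × $70.00 = $1,981.00
Total: $120,217.50 + $1,981.00 = $122,198.50

$122,198.50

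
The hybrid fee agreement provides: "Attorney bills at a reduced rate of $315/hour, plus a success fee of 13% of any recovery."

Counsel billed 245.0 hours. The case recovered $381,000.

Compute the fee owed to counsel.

Hourly: 245.0 × $315 = $77,175.00
Success fee: 13% of $381,000 = $49,530.00
Total: $77,175.00 + $49,530.00 = $126,705.00

$126,705.00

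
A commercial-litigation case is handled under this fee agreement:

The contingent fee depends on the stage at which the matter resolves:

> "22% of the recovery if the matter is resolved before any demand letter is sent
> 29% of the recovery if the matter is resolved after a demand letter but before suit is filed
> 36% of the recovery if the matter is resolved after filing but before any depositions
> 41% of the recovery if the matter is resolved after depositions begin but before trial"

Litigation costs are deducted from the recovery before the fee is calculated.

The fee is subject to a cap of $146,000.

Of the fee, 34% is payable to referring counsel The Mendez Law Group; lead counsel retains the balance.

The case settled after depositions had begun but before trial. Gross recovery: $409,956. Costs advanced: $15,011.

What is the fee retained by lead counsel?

$96,360.00

Fee base (net of costs): $409,956 − $15,011 = $394,945
The matter settled after depositions had begun but before trial, so the 41% rate applies.
$394,945 × 41% = $161,927.45
$161,927.45 exceeds the $146,000 cap, so the fee is capped at $146,000.00.
Referral share: 34% of $146,000.00 = $49,640.00; lead counsel retains $146,000.00 − $49,640.00 = $96,360.00.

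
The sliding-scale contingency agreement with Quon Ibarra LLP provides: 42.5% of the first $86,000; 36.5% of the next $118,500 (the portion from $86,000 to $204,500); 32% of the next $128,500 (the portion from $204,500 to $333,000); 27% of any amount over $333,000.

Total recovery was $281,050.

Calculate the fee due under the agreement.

$104,298.50

First $86,000 at 42.5% = $36,550.00
Next $118,500 at 36.5% = $43,252.50
Remaining $76,550 at 32% = $24,496.00
Fee: $36,550.00 + $43,252.50 + $24,496.00 = $104,298.50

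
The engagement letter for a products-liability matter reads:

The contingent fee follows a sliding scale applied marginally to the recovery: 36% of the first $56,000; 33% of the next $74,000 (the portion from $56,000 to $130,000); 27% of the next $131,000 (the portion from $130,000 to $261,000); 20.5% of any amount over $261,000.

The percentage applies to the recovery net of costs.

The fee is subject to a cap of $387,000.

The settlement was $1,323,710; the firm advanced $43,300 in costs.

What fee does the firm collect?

Fee base (net of costs): $1,323,710 − $43,300 = $1,280,410
First $56,000 at 36% = $20,160.00
Next $74,000 at 33% = $24,420.00
Next $131,000 at 27% = $35,370.00
Remaining $1,019,410 at 20.5% = $208,979.05
Fee: $20,160.00 + $24,420.00 + $35,370.00 + $208,979.05 = $288,929.05
$288,929.05 is under the $387,000 cap.

$288,929.05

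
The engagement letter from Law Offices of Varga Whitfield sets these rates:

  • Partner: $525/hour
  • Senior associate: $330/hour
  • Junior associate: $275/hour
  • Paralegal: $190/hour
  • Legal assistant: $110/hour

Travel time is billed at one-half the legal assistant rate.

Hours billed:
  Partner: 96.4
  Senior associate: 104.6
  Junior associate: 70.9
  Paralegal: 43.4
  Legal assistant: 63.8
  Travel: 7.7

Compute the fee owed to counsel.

$120,313.00

Partner: 96.4 × $525 = $50,610.00
Senior associate: 104.6 × $330 = $34,518.00
Junior associate: 70.9 × $275 = $19,497.50
Paralegal: 43.4 × $190 = $8,246.00
Legal assistant: 63.8 × $110 = $7,018.00
Subtotal: $50,610.00 + $34,518.00 + $19,497.50 + $8,246.00 + $7,018.00 = $119,889.50
Travel: 7.7 × ($110 ÷ 2) = 7.7 × $55.00 = $423.50
Total: $119,889.50 + $423.50 = $120,313.00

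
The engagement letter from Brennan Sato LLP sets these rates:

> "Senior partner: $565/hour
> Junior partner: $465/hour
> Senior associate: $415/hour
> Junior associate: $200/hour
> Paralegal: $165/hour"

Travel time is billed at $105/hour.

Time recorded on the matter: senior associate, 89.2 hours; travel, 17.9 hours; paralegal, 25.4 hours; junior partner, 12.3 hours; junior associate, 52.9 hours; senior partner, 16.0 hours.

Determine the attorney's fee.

Senior partner: 16.0 × $565 = $9,040.00
Junior partner: 12.3 × $465 = $5,719.50
Senior associate: 89.2 × $415 = $37,018.00
Junior associate: 52.9 × $200 = $10,580.00
Paralegal: 25.4 × $165 = $4,191.00
Subtotal: $9,040.00 + $5,719.50 + $37,018.00 + $10,580.00 + $4,191.00 = $66,548.50
Travel: 17.9 × $105 = $1,879.50
Total: $66,548.50 + $1,879.50 = $68,428.00

$68,428.00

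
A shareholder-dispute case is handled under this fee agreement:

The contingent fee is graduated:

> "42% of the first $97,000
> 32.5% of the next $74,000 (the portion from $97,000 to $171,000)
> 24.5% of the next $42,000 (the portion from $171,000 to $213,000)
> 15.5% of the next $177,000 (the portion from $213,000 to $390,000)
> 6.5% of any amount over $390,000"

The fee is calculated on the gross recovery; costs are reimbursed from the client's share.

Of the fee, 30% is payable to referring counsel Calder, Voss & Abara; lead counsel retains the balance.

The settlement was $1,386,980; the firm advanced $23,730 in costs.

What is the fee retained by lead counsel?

$117,123.09

Fee base is the gross recovery, $1,386,980; costs are reimbursed separately.
First $97,000 at 42% = $40,740.00
Next $74,000 at 32.5% = $24,050.00
Next $42,000 at 24.5% = $10,290.00
Next $177,000 at 15.5% = $27,435.00
Remaining $996,980 at 6.5% = $64,803.70
Fee: $40,740.00 + $24,050.00 + $10,290.00 + $27,435.00 + $64,803.70 = $167,318.70
Referral share: 30% of $167,318.70 = $50,195.61; lead counsel retains $167,318.70 − $50,195.61 = $117,123.09.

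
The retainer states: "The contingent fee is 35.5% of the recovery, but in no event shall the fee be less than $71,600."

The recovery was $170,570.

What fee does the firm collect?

$71,600.00

35.5% of $170,570 = $60,552.35
That is below the $71,600 minimum, so the minimum applies.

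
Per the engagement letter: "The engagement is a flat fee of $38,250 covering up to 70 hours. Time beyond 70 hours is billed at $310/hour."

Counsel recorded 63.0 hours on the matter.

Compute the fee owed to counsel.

$38,250.00

63.0 hours is within the 70-hour scope; only the flat fee applies.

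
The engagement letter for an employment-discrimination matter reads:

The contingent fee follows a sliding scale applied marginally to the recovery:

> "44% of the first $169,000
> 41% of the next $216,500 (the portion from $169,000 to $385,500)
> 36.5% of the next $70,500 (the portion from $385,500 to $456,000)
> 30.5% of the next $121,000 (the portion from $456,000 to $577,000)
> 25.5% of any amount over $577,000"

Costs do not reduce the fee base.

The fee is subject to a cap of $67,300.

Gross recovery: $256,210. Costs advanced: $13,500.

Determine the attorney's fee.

$67,300.00

Fee base is the gross recovery, $256,210; costs are reimbursed separately.
First $169,000 at 44% = $74,360.00
Remaining $87,210 at 41% = $35,756.10
Fee: $74,360.00 + $35,756.10 = $110,116.10
$110,116.10 exceeds the $67,300 cap, so the fee is capped at $67,300.00.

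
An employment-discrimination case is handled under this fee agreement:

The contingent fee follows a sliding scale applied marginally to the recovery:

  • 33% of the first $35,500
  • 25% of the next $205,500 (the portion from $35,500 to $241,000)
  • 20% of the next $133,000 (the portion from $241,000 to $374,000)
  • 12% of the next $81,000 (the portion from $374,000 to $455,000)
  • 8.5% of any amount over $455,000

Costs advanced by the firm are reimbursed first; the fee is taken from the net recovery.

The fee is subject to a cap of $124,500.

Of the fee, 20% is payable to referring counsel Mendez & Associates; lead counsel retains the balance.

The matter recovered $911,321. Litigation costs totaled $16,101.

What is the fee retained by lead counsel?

$99,600.00

Fee base (net of costs): $911,321 − $16,101 = $895,220
First $35,500 at 33% = $11,715.00
Next $205,500 at 25% = $51,375.00
Next $133,000 at 20% = $26,600.00
Next $81,000 at 12% = $9,720.00
Remaining $440,220 at 8.5% = $37,418.70
Fee: $11,715.00 + $51,375.00 + $26,600.00 + $9,720.00 + $37,418.70 = $136,828.70
$136,828.70 exceeds the $124,500 cap, so the fee is capped at $124,500.00.
Referral share: 20% of $124,500.00 = $24,900.00; lead counsel retains $124,500.00 − $24,900.00 = $99,600.00.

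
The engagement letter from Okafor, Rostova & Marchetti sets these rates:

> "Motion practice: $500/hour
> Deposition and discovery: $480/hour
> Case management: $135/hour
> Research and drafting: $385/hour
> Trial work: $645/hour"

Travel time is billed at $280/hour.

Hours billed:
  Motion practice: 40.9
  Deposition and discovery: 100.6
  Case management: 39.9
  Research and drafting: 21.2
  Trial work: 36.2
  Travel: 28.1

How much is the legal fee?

$113,503.50

Motion practice: 40.9 × $500 = $20,450.00
Deposition and discovery: 100.6 × $480 = $48,288.00
Case management: 39.9 × $135 = $5,386.50
Research and drafting: 21.2 × $385 = $8,162.00
Trial work: 36.2 × $645 = $23,349.00
Subtotal: $20,450.00 + $48,288.00 + $5,386.50 + $8,162.00 + $23,349.00 = $105,635.50
Travel: 28.1 × $280 = $7,868.00
Total: $105,635.50 + $7,868.00 = $113,503.50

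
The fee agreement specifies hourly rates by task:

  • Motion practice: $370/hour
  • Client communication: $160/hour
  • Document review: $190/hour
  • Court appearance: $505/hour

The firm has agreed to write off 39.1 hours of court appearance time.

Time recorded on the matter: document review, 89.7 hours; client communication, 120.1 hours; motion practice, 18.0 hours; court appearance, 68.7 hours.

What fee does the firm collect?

$57,867.00

Motion practice: 18.0 × $370 = $6,660.00
Client communication: 120.1 × $160 = $19,216.00
Document review: 89.7 × $190 = $17,043.00
Court appearance: 68.7 × $505 = $34,693.50
Subtotal: $77,612.50
Write-off: 39.1 × $505 = $19,745.50
Total: $77,612.50 − $19,745.50 = $57,867.00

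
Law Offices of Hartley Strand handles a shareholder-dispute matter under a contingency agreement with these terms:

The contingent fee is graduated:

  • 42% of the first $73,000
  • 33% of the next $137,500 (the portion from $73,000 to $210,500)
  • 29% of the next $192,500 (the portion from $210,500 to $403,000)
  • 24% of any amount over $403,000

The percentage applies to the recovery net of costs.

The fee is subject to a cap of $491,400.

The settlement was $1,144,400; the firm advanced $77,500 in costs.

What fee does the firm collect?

Fee base (net of costs): $1,144,400 − $77,500 = $1,066,900
First $73,000 at 42% = $30,660.00
Next $137,500 at 33% = $45,375.00
Next $192,500 at 29% = $55,825.00
Remaining $663,900 at 24% = $159,336.00
Fee: $30,660.00 + $45,375.00 + $55,825.00 + $159,336.00 = $291,196.00
$291,196.00 is under the $491,400 cap.

$291,196.00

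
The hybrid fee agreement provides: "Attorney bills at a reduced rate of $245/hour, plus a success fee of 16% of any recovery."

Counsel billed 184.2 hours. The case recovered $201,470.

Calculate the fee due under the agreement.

Hourly: 184.2 × $245 = $45,129.00
Success fee: 16% of $201,470 = $32,235.20
Total: $45,129.00 + $32,235.20 = $77,364.20

$77,364.20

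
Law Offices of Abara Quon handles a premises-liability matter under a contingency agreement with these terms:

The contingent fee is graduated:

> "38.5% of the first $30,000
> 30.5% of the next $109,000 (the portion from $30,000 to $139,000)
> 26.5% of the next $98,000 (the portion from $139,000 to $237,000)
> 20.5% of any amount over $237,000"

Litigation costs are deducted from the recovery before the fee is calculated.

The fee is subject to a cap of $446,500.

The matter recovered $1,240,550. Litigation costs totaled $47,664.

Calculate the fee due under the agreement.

Fee base (net of costs): $1,240,550 − $47,664 = $1,192,886
First $30,000 at 38.5% = $11,550.00
Next $109,000 at 30.5% = $33,245.00
Next $98,000 at 26.5% = $25,970.00
Remaining $955,886 at 20.5% = $195,956.63
Fee: $11,550.00 + $33,245.00 + $25,970.00 + $195,956.63 = $266,721.63
$266,721.63 is under the $446,500 cap.

$266,721.63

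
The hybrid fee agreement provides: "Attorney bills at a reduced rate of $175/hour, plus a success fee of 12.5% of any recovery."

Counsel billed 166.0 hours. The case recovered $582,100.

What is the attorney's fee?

$101,812.50

Hourly: 166.0 × $175 = $29,050.00
Success fee: 12.5% of $582,100 = $72,762.50
Total: $29,050.00 + $72,762.50 = $101,812.50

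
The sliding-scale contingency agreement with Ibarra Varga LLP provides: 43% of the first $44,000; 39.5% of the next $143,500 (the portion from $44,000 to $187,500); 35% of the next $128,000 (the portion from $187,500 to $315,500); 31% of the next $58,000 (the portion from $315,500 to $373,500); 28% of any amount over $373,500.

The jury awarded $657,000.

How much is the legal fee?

$217,762.50

First $44,000 at 43% = $18,920.00
Next $143,500 at 39.5% = $56,682.50
Next $128,000 at 35% = $44,800.00
Next $58,000 at 31% = $17,980.00
Remaining $283,500 at 28% = $79,380.00
Fee: $18,920.00 + $56,682.50 + $44,800.00 + $17,980.00 + $79,380.00 = $217,762.50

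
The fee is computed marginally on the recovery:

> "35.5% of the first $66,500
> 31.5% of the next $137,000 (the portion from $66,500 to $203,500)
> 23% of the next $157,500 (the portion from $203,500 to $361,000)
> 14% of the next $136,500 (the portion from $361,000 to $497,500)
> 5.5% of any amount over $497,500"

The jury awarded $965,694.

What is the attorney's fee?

First $66,500 at 35.5% = $23,607.50
Next $137,000 at 31.5% = $43,155.00
Next $157,500 at 23% = $36,225.00
Next $136,500 at 14% = $19,110.00
Remaining $468,194 at 5.5% = $25,750.67
Fee: $23,607.50 + $43,155.00 + $36,225.00 + $19,110.00 + $25,750.67 = $147,848.17

$147,848.17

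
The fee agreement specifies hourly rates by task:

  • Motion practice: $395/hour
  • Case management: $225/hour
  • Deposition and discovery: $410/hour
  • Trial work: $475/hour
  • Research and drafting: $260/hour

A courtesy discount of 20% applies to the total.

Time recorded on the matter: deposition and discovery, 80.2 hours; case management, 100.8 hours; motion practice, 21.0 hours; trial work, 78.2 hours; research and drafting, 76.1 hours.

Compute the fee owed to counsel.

Motion practice: 21.0 × $395 = $8,295.00
Case management: 100.8 × $225 = $22,680.00
Deposition and discovery: 80.2 × $410 = $32,882.00
Trial work: 78.2 × $475 = $37,145.00
Research and drafting: 76.1 × $260 = $19,786.00
Subtotal: $120,788.00
Less 20% discount: −$24,157.60
Total: $120,788.00 − $24,157.60 = $96,630.40

$96,630.40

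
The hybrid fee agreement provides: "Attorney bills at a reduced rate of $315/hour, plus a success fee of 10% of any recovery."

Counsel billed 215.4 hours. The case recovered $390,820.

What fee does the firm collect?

Hourly: 215.4 × $315 = $67,851.00
Success fee: 10% of $390,820 = $39,082.00
Total: $67,851.00 + $39,082.00 = $106,933.00

$106,933.00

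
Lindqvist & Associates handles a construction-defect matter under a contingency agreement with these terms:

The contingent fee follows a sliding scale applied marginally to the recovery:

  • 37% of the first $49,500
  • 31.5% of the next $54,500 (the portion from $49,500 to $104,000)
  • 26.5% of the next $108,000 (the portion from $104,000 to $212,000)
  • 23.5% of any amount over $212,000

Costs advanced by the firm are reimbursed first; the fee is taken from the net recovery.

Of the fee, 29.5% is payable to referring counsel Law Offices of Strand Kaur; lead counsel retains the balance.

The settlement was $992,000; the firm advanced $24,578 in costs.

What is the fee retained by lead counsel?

Fee base (net of costs): $992,000 − $24,578 = $967,422
First $49,500 at 37% = $18,315.00
Next $54,500 at 31.5% = $17,167.50
Next $108,000 at 26.5% = $28,620.00
Remaining $755,422 at 23.5% = $177,524.17
Fee: $18,315.00 + $17,167.50 + $28,620.00 + $177,524.17 = $241,626.67
Referral share: 29.5% of $241,626.67 = $71,279.87; lead counsel retains $241,626.67 − $71,279.87 = $170,346.80.

$170,346.80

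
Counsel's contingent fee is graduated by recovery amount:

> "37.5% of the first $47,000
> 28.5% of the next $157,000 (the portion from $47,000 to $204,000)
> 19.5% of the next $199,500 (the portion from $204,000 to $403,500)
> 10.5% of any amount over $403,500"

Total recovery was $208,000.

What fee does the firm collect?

$63,150.00

First $47,000 at 37.5% = $17,625.00
Next $157,000 at 28.5% = $44,745.00
Remaining $4,000 at 19.5% = $780.00
Fee: $17,625.00 + $44,745.00 + $780.00 = $63,150.00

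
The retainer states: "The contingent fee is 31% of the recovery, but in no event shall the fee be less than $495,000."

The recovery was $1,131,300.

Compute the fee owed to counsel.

31% of $1,131,300 = $350,703.00
That is below the $495,000 minimum, so the minimum applies.

$495,000.00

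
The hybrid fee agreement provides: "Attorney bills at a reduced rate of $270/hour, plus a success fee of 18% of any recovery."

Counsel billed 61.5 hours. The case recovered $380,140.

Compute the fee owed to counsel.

Hourly: 61.5 × $270 = $16,605.00
Success fee: 18% of $380,140 = $68,425.20
Total: $16,605.00 + $68,425.20 = $85,030.20

$85,030.20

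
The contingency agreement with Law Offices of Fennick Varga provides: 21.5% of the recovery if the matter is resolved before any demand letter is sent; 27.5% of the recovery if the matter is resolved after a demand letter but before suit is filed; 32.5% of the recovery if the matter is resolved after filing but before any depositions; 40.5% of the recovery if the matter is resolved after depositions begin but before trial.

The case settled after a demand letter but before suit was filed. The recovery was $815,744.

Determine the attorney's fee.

$224,329.60

The matter settled after a demand letter but before suit was filed, so the 27.5% rate applies.
$815,744 × 27.5% = $224,329.60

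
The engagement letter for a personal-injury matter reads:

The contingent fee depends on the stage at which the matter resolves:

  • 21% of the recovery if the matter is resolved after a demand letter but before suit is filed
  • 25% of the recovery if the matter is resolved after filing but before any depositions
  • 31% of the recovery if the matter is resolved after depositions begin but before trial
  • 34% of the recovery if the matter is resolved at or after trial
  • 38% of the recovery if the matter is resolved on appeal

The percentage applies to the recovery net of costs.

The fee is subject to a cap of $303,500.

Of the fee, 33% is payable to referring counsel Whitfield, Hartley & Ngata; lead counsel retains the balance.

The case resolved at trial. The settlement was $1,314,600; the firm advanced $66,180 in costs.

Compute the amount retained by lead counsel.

$203,345.00

Fee base (net of costs): $1,314,600 − $66,180 = $1,248,420
The matter resolved at trial, so the 34% rate applies.
$1,248,420 × 34% = $424,462.80
$424,462.80 exceeds the $303,500 cap, so the fee is capped at $303,500.00.
Referral share: 33% of $303,500.00 = $100,155.00; lead counsel retains $303,500.00 − $100,155.00 = $203,345.00.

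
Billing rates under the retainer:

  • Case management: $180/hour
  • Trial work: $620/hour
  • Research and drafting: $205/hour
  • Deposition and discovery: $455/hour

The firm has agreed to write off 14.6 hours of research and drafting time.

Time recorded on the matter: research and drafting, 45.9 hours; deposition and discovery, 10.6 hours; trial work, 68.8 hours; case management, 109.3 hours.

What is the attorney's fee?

Case management: 109.3 × $180 = $19,674.00
Trial work: 68.8 × $620 = $42,656.00
Research and drafting: 45.9 × $205 = $9,409.50
Deposition and discovery: 10.6 × $455 = $4,823.00
Subtotal: $76,562.50
Write-off: 14.6 × $205 = $2,993.00
Total: $76,562.50 − $2,993.00 = $73,569.50

$73,569.50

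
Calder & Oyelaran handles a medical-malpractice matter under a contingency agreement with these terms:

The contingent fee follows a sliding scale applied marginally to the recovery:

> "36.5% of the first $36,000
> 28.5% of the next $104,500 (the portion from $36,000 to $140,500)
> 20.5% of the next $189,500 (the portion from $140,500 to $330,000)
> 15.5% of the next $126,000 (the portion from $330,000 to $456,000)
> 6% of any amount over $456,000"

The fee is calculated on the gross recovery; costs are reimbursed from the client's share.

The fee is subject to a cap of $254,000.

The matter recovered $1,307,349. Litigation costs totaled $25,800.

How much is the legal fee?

$152,380.94

Fee base is the gross recovery, $1,307,349; costs are reimbursed separately.
First $36,000 at 36.5% = $13,140.00
Next $104,500 at 28.5% = $29,782.50
Next $189,500 at 20.5% = $38,847.50
Next $126,000 at 15.5% = $19,530.00
Remaining $851,349 at 6% = $51,080.94
Fee: $13,140.00 + $29,782.50 + $38,847.50 + $19,530.00 + $51,080.94 = $152,380.94
$152,380.94 is under the $254,000 cap.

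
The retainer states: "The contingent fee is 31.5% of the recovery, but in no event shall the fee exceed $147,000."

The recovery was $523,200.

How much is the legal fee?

$147,000.00

31.5% of $523,200 = $164,808.00
That exceeds the $147,000 cap, so the fee is capped at $147,000.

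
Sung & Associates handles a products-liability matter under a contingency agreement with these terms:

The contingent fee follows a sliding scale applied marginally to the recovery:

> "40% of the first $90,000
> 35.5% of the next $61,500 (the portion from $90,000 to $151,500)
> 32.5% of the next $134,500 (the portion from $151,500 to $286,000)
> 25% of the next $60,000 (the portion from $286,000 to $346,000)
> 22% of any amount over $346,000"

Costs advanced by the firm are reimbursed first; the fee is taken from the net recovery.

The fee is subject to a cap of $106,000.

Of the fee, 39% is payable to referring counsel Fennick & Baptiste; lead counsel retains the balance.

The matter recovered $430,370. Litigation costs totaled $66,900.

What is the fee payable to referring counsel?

Fee base (net of costs): $430,370 − $66,900 = $363,470
First $90,000 at 40% = $36,000.00
Next $61,500 at 35.5% = $21,832.50
Next $134,500 at 32.5% = $43,712.50
Next $60,000 at 25% = $15,000.00
Remaining $17,470 at 22% = $3,843.40
Fee: $36,000.00 + $21,832.50 + $43,712.50 + $15,000.00 + $3,843.40 = $120,388.40
$120,388.40 exceeds the $106,000 cap, so the fee is capped at $106,000.00.
Referral share: 39% of $106,000.00 = $41,340.00; lead counsel retains $106,000.00 − $41,340.00 = $64,660.00.

$41,340.00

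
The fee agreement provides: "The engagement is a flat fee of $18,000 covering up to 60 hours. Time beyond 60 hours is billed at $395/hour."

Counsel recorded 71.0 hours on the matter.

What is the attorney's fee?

$22,345.00

Flat fee: $18,000.00
Excess hours: 71.0 − 60 = 11.0
Overrun: 11.0 × $395 = $4,345.00
Total: $18,000.00 + $4,345.00 = $22,345.00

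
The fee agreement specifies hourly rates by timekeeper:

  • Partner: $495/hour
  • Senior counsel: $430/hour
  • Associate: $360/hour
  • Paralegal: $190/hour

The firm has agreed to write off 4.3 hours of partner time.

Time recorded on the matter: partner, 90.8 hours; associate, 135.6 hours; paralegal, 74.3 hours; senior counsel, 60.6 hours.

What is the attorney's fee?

Partner: 90.8 × $495 = $44,946.00
Senior counsel: 60.6 × $430 = $26,058.00
Associate: 135.6 × $360 = $48,816.00
Paralegal: 74.3 × $190 = $14,117.00
Subtotal: $133,937.00
Write-off: 4.3 × $495 = $2,128.50
Total: $133,937.00 − $2,128.50 = $131,808.50

$131,808.50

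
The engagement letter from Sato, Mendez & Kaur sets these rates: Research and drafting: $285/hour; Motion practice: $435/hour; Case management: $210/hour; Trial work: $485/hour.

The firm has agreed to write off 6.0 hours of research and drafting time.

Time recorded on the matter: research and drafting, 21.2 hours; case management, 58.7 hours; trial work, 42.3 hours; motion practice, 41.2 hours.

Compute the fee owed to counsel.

$55,096.50

Research and drafting: 21.2 × $285 = $6,042.00
Motion practice: 41.2 × $435 = $17,922.00
Case management: 58.7 × $210 = $12,327.00
Trial work: 42.3 × $485 = $20,515.50
Subtotal: $56,806.50
Write-off: 6.0 × $285 = $1,710.00
Total: $56,806.50 − $1,710.00 = $55,096.50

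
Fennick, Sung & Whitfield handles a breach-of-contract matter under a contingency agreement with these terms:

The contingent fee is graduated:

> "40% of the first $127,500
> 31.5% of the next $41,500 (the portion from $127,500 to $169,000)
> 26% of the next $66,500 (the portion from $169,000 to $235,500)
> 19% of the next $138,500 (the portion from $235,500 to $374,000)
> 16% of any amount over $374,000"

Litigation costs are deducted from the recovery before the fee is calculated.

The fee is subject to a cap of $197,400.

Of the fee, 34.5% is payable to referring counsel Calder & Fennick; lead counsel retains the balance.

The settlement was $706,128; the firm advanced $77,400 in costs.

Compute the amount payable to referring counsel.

$51,209.72

Fee base (net of costs): $706,128 − $77,400 = $628,728
First $127,500 at 40% = $51,000.00
Next $41,500 at 31.5% = $13,072.50
Next $66,500 at 26% = $17,290.00
Next $138,500 at 19% = $26,315.00
Remaining $254,728 at 16% = $40,756.48
Fee: $51,000.00 + $13,072.50 + $17,290.00 + $26,315.00 + $40,756.48 = $148,433.98
$148,433.98 is under the $197,400 cap.
Referral share: 34.5% of $148,433.98 = $51,209.72; lead counsel retains $148,433.98 − $51,209.72 = $97,224.26.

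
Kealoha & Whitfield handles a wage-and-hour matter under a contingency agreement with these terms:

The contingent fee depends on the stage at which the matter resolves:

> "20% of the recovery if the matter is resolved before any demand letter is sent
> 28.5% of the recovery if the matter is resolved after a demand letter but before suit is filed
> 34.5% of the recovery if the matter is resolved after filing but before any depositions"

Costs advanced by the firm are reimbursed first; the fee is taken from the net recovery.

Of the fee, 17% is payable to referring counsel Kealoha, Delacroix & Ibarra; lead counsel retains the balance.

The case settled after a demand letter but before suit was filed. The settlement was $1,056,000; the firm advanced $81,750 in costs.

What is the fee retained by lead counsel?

$230,458.84

Fee base (net of costs): $1,056,000 − $81,750 = $974,250
The matter settled after a demand letter but before suit was filed, so the 28.5% rate applies.
$974,250 × 28.5% = $277,661.25
Referral share: 17% of $277,661.25 = $47,202.41; lead counsel retains $277,661.25 − $47,202.41 = $230,458.84.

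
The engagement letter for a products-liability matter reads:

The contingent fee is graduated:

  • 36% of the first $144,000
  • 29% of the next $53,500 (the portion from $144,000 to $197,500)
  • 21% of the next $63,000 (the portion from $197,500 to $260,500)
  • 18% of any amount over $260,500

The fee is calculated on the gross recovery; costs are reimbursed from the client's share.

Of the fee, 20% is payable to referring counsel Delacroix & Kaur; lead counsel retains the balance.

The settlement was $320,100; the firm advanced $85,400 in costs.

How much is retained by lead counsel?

Fee base is the gross recovery, $320,100; costs are reimbursed separately.
First $144,000 at 36% = $51,840.00
Next $53,500 at 29% = $15,515.00
Next $63,000 at 21% = $13,230.00
Remaining $59,600 at 18% = $10,728.00
Fee: $51,840.00 + $15,515.00 + $13,230.00 + $10,728.00 = $91,313.00
Referral share: 20% of $91,313.00 = $18,262.60; lead counsel retains $91,313.00 − $18,262.60 = $73,050.40.

$73,050.40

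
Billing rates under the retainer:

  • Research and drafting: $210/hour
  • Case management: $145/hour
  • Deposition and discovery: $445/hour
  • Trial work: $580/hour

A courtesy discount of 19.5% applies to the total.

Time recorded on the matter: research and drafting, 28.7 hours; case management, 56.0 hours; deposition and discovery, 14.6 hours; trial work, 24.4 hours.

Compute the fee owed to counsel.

Research and drafting: 28.7 × $210 = $6,027.00
Case management: 56.0 × $145 = $8,120.00
Deposition and discovery: 14.6 × $445 = $6,497.00
Trial work: 24.4 × $580 = $14,152.00
Subtotal: $34,796.00
Less 19.5% discount: −$6,785.22
Total: $34,796.00 − $6,785.22 = $28,010.78

$28,010.78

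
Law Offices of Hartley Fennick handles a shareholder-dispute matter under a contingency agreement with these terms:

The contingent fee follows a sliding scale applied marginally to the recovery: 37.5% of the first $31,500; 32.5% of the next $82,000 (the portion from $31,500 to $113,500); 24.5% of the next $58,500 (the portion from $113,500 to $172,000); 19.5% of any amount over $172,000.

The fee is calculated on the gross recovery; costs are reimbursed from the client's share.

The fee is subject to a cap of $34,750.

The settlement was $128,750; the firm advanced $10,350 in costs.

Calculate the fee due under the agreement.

Fee base is the gross recovery, $128,750; costs are reimbursed separately.
First $31,500 at 37.5% = $11,812.50
Next $82,000 at 32.5% = $26,650.00
Remaining $15,250 at 24.5% = $3,736.25
Fee: $11,812.50 + $26,650.00 + $3,736.25 = $42,198.75
$42,198.75 exceeds the $34,750 cap, so the fee is capped at $34,750.00.

$34,750.00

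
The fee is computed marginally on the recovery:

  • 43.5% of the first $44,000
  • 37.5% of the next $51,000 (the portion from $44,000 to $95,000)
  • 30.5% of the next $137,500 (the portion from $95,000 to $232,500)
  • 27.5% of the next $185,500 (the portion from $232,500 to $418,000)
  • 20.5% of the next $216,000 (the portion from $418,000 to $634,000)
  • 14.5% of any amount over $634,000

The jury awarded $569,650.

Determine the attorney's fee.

First $44,000 at 43.5% = $19,140.00
Next $51,000 at 37.5% = $19,125.00
Next $137,500 at 30.5% = $41,937.50
Next $185,500 at 27.5% = $51,012.50
Remaining $151,650 at 20.5% = $31,088.25
Fee: $19,140.00 + $19,125.00 + $41,937.50 + $51,012.50 + $31,088.25 = $162,303.25

$162,303.25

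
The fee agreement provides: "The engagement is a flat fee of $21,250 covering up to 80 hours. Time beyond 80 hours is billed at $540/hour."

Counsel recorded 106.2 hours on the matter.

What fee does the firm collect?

Flat fee: $21,250.00
Excess hours: 106.2 − 80 = 26.2
Overrun: 26.2 × $540 = $14,148.00
Total: $21,250.00 + $14,148.00 = $35,398.00

$35,398.00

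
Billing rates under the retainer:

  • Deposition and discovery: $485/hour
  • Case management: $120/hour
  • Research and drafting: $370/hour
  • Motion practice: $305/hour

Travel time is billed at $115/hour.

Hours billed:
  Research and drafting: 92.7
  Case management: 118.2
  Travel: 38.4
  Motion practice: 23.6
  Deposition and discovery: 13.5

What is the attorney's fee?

$66,644.50

Deposition and discovery: 13.5 × $485 = $6,547.50
Case management: 118.2 × $120 = $14,184.00
Research and drafting: 92.7 × $370 = $34,299.00
Motion practice: 23.6 × $305 = $7,198.00
Subtotal: $6,547.50 + $14,184.00 + $34,299.00 + $7,198.00 = $62,228.50
Travel: 38.4 × $115 = $4,416.00
Total: $62,228.50 + $4,416.00 = $66,644.50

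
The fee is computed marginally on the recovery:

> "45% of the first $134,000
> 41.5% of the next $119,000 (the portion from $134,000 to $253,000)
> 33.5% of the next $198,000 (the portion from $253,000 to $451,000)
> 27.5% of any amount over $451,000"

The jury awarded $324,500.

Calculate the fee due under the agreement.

$133,637.50

First $134,000 at 45% = $60,300.00
Next $119,000 at 41.5% = $49,385.00
Remaining $71,500 at 33.5% = $23,952.50
Fee: $60,300.00 + $49,385.00 + $23,952.50 = $133,637.50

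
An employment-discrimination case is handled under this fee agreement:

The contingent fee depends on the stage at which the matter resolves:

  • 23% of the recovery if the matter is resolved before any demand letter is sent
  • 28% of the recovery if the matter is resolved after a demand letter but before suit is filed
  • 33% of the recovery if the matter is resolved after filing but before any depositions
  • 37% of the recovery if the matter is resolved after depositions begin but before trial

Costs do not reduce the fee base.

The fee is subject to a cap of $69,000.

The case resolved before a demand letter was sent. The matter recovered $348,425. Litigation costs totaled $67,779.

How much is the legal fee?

$69,000.00

Fee base is the gross recovery, $348,425; costs are reimbursed separately.
The matter resolved before a demand letter was sent, so the 23% rate applies.
$348,425 × 23% = $80,137.75
$80,137.75 exceeds the $69,000 cap, so the fee is capped at $69,000.00.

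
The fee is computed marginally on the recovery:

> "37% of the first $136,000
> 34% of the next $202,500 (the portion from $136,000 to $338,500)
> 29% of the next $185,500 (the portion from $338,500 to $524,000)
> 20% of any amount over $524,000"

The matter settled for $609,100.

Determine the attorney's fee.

First $136,000 at 37% = $50,320.00
Next $202,500 at 34% = $68,850.00
Next $185,500 at 29% = $53,795.00
Remaining $85,100 at 20% = $17,020.00
Fee: $50,320.00 + $68,850.00 + $53,795.00 + $17,020.00 = $189,985.00

$189,985.00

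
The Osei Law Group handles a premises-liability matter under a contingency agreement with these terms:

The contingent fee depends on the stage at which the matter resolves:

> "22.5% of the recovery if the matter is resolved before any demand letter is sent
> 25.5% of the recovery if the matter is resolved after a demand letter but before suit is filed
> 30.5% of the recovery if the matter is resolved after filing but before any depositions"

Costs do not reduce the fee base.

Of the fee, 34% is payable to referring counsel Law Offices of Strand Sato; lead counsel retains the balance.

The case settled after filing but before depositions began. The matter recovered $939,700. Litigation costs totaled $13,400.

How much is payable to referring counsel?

$97,446.89

Fee base is the gross recovery, $939,700; costs are reimbursed separately.
The matter settled after filing but before depositions began, so the 30.5% rate applies.
$939,700 × 30.5% = $286,608.50
Referral share: 34% of $286,608.50 = $97,446.89; lead counsel retains $286,608.50 − $97,446.89 = $189,161.61.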